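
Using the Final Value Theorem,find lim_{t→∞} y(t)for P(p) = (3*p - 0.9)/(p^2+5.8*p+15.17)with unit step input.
FVT: lim_{t→∞} y(t) = lim_{p→0} p*Y(p) where Y(p) = P(p)/p.
= lim_{p→0} P(p) = P(0) = num(0)/den(0) = -0.9/15.17 = -0.05933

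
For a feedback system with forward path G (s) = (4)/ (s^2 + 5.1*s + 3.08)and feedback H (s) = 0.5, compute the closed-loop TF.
Closed-loop T = G/(1+GH).
Numerator: G_num * H_den = 4.
Denominator: G_den * H_den + G_num * H_num = (s^2 + 5.1*s + 3.08) + (2) = s^2 + 5.1*s + 5.08.
T(s) = (4)/(s^2 + 5.1*s + 5.08)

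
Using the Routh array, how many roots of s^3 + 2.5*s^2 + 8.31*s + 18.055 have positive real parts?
Routh array:
s^3: [1, 8.31]; s^2: [2.5, 18.055]; s^1: [1.088]; s^0: [18.055]
First column: [1, 2.5, 1.088, 18.055]. Sign changes = RHP roots = 0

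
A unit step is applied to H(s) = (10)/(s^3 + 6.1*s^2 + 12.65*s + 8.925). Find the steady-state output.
FVT: lim_{t→∞} y(t) = lim_{s→0} s*Y(s) where Y(s) = H(s)/s.
= lim_{s→0} H(s) = H(0) = num(0)/den(0) = 10/8.925 = 1.12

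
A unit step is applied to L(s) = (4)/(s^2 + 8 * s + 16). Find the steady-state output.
FVT: lim_{t→∞} y(t) = lim_{s→0} s*Y(s) where Y(s) = L(s)/s.
= lim_{s→0} L(s) = L(0) = num(0)/den(0) = 4/16 = 0.25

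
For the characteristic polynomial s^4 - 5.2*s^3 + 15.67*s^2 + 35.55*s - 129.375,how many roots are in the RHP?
s^4 - 5.2*s^3 + 15.67*s^2 + 35.55*s - 129.375 = (s + 2.5)(s - 2.3)(s^2 - 5.4*s + 22.5). Poles: -2.5, 2.3, 2.7 + 3.9j, 2.7 - 3.9j. RHP poles (Re>0): 3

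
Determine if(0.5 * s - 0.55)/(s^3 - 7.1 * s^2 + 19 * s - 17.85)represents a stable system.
Denominator: s^3 - 7.1*s^2 + 19*s - 17.85 = (s - 2.1)(s^2 - 5*s + 8.5). Poles: 2.1, 2.5 + 1.5j, 2.5 - 1.5j. All Re(p)<0: No (unstable)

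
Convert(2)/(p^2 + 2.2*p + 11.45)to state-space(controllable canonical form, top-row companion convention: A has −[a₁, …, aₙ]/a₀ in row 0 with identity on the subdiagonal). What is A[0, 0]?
Reachable canonical form for den = p^2 + 2.2*p + 11.45: top row of A = -[a₁,a₂,...,aₙ]/a₀, ones on the subdiagonal, zeros elsewhere.
A = [[-2.2, -11.45], [1, 0]].
A[0,0] = -2.2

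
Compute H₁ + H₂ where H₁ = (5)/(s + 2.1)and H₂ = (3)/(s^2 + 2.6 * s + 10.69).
Parallel: H = H₁ + H₂ = (n₁·d₂ + n₂·d₁)/(d₁·d₂).
n₁·d₂ = 5*s^2 + 13*s + 53.45. n₂·d₁ = 3*s + 6.3. Sum = 5*s^2 + 16*s + 59.75. d₁·d₂ = s^3 + 4.7*s^2 + 16.15*s + 22.449.
H(s) = (5*s^2 + 16*s + 59.75)/(s^3 + 4.7*s^2 + 16.15*s + 22.449)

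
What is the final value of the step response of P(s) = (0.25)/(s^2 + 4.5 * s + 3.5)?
FVT: lim_{t→∞} y(t) = lim_{s→0} s*Y(s) where Y(s) = P(s)/s.
= lim_{s→0} P(s) = P(0) = num(0)/den(0) = 0.25/3.5 = 0.07143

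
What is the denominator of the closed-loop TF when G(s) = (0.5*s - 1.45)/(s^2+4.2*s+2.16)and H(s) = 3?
Characteristic poly = G_den * H_den + G_num * H_num = (s^2 + 4.2*s + 2.16) + (1.5*s - 4.35) = s^2 + 5.7*s - 2.19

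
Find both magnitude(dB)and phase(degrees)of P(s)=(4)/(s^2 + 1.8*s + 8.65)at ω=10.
Substitute s = j*10: P(j10) = -0.0421511 - 0.00830563j.
|P| = 20*log₁₀(sqrt(Re²+Im²)) = -27.34 dB.
∠P = atan2(Im, Re) = -168.85°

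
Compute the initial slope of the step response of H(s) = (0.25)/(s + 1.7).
IVT: y'(0⁺) = lim_{s→∞} s²·Y(s) = lim_{s→∞} s·H(s).
deg(num) = 0, deg(den) = 1, relative degree = 1, so s·H(s) → (leading num)/(leading den) = 0.25/1 = 0.25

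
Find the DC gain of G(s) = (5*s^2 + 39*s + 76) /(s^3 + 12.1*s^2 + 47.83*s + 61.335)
DC gain = G(0) = num(0)/den(0) = 76/61.335 = 1.239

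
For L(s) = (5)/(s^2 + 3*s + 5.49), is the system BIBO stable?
Denominator: s^2 + 3*s + 5.49. Poles: -1.5 + 1.8j, -1.5 - 1.8j. All Re(p)<0: Yes (stable)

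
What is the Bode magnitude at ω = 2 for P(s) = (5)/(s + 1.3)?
Substitute s = j*2: P(j2) = 1.14236 - 1.75747j.
|P(j2)| = sqrt(Re² + Im²) = 2.096.
20*log₁₀(2.096) = 6.43 dB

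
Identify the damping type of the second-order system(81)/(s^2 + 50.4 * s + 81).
Standard form: ωn²/(s²+2ζωn·s+ωn²) gives ωn=9, ζ=2.8.
Overdamped (ζ = 2.8 > 1)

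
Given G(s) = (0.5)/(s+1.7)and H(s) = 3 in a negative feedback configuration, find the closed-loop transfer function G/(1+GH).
Closed-loop T = G/(1+GH).
Numerator: G_num * H_den = 0.5.
Denominator: G_den * H_den + G_num * H_num = (s + 1.7) + (1.5) = s + 3.2.
T(s) = (0.5)/(s + 3.2)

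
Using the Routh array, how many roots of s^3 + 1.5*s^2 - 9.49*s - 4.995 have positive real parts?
Routh array:
s^3: [1, -9.49]; s^2: [1.5, -4.995]; s^1: [-6.16]; s^0: [-4.995]
First column: [1, 1.5, -6.16, -4.995]. Sign changes = RHP roots = 1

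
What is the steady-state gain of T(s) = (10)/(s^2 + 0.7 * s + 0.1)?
DC gain = T(0) = num(0)/den(0) = 10/0.1 = 100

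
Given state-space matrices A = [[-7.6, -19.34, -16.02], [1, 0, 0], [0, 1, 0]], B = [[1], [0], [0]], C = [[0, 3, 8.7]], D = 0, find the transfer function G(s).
G(s) = C(sI - A)⁻¹B + D.
Characteristic polynomial det(sI - A) = s^3 + 7.6*s^2 + 19.34*s + 16.02.
Numerator from C·adj(sI-A)·B + D·det(sI-A) = 3*s + 8.7.
G(s) = (3*s + 8.7)/(s^3 + 7.6*s^2 + 19.34*s + 16.02)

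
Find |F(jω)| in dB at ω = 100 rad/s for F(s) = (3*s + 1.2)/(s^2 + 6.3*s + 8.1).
Substitute s = j*100: F(j100) = 0.00176595 - 0.029913j.
|F(j100)| = sqrt(Re² + Im²) = 0.02997.
20*log₁₀(0.02997) = -30.47 dB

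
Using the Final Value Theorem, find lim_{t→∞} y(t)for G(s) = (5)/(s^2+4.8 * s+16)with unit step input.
FVT: lim_{t→∞} y(t) = lim_{s→0} s*Y(s) where Y(s) = G(s)/s.
= lim_{s→0} G(s) = G(0) = num(0)/den(0) = 5/16 = 0.3125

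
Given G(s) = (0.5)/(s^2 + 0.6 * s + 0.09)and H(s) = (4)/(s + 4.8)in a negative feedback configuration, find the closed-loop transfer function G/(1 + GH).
Closed-loop T = G/(1+GH).
Numerator: G_num * H_den = 0.5*s + 2.4.
Denominator: G_den * H_den + G_num * H_num = (s^3 + 5.4*s^2 + 2.97*s + 0.432) + (2) = s^3 + 5.4*s^2 + 2.97*s + 2.432.
T(s) = (0.5*s + 2.4)/(s^3 + 5.4*s^2 + 2.97*s + 2.432)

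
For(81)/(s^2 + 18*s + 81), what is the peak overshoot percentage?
Standard form: ωn²/(s²+2ζωn·s+ωn²) → ωn = 9, ζ = 1.
ζ ≥ 1, so the response is non-oscillatory: peak overshoot = 0%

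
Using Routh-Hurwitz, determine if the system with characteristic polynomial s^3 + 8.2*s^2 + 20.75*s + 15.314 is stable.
Routh array:
s^3: [1, 20.75]; s^2: [8.2, 15.314]; s^1: [18.8824]; s^0: [15.314]
First column: [1, 8.2, 18.8824, 15.314]. Sign changes = 0.
Yes, stable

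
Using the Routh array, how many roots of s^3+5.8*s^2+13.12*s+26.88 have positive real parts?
Routh array:
s^3: [1, 13.12]; s^2: [5.8, 26.88]; s^1: [8.48552]; s^0: [26.88]
First column: [1, 5.8, 8.48552, 26.88]. Sign changes = RHP roots = 0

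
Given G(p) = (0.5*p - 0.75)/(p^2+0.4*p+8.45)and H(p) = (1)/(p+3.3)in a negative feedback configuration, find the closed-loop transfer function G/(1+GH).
Closed-loop T = G/(1+GH).
Numerator: G_num * H_den = 0.5*p^2 + 0.9*p - 2.475.
Denominator: G_den * H_den + G_num * H_num = (p^3 + 3.7*p^2 + 9.77*p + 27.885) + (0.5*p - 0.75) = p^3 + 3.7*p^2 + 10.27*p + 27.135.
T(p) = (0.5*p^2 + 0.9*p - 2.475)/(p^3 + 3.7*p^2 + 10.27*p + 27.135)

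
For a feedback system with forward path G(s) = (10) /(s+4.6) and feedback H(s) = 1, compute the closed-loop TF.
Closed-loop T = G/(1+GH).
Numerator: G_num * H_den = 10.
Denominator: G_den * H_den + G_num * H_num = (s + 4.6) + (10) = s + 14.6.
T(s) = (10)/(s + 14.6)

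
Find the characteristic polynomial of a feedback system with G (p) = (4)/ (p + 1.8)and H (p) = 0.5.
Characteristic poly = G_den * H_den + G_num * H_num = (p + 1.8) + (2) = p + 3.8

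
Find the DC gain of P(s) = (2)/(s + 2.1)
DC gain = P(0) = num(0)/den(0) = 2/2.1 = 0.9524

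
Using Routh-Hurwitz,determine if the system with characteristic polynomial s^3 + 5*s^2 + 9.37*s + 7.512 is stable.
Routh array:
s^3: [1, 9.37]; s^2: [5, 7.512]; s^1: [7.8676]; s^0: [7.512]
First column: [1, 5, 7.8676, 7.512]. Sign changes = 0.
Yes, stable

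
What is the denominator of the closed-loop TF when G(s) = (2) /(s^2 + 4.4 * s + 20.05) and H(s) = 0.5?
Characteristic poly = G_den * H_den + G_num * H_num = (s^2 + 4.4*s + 20.05) + (1) = s^2 + 4.4*s + 21.05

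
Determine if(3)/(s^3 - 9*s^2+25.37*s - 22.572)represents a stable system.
Denominator: s^3 - 9*s^2 + 25.37*s - 22.572 = (s - 4.4)(s - 2.7)(s - 1.9). Poles: 1.9, 2.7, 4.4. All Re(p)<0: No (unstable)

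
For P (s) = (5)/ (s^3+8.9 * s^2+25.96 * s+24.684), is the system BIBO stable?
Denominator: s^3 + 8.9*s^2 + 25.96*s + 24.684 = (s + 2.2)(s + 3.3)(s + 3.4). Poles: -2.2, -3.3, -3.4. All Re(p)<0: Yes (stable)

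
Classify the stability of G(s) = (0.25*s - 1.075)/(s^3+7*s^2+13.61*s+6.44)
Denominator: s^3 + 7*s^2 + 13.61*s + 6.44 = (s + 0.7)(s + 4)(s + 2.3). Poles: -0.7, -2.3, -4. Stable (all poles in LHP)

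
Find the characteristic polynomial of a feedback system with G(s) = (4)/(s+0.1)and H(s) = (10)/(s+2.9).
Characteristic poly = G_den * H_den + G_num * H_num = (s^2 + 3*s + 0.29) + (40) = s^2 + 3*s + 40.29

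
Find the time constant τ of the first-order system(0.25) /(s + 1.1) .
First-order system: τ = -1/pole. Pole = -1.1. τ = -1/(-1.1) = 0.9091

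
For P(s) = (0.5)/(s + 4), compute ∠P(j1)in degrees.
Substitute s = j*1: P(j1) = 0.117647 - 0.0294118j.
∠P(j1) = atan2(Im, Re) = atan2(-0.0294118, 0.117647) = -14.04°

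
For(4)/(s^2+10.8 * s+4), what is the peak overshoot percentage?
Standard form: ωn²/(s²+2ζωn·s+ωn²) → ωn = 2, ζ = 2.7.
ζ ≥ 1, so the response is non-oscillatory: peak overshoot = 0%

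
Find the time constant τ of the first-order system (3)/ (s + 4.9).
First-order system: τ = -1/pole. Pole = -4.9. τ = -1/(-4.9) = 0.2041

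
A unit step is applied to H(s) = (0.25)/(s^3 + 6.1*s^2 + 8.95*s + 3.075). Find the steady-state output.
FVT: lim_{t→∞} y(t) = lim_{s→0} s*Y(s) where Y(s) = H(s)/s.
= lim_{s→0} H(s) = H(0) = num(0)/den(0) = 0.25/3.075 = 0.0813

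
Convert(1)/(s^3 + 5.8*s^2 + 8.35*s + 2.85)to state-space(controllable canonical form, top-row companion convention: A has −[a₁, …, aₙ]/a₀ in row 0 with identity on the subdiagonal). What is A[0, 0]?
Reachable canonical form for den = s^3 + 5.8*s^2 + 8.35*s + 2.85: top row of A = -[a₁,a₂,...,aₙ]/a₀, ones on the subdiagonal, zeros elsewhere.
A = [[-5.8, -8.35, -2.85], [1, 0, 0], [0, 1, 0]].
A[0,0] = -5.8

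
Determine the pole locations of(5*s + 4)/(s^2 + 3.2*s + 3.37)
Set denominator = 0: s^2 + 3.2*s + 3.37 = 0 → Poles: -1.6 + 0.9j, -1.6 - 0.9j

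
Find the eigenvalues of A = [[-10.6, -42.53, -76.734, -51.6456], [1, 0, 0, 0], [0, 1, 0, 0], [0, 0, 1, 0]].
Eigenvalues solve det(λI - A) = 0.
Characteristic polynomial: λ^4 + 10.6*λ^3 + 42.53*λ^2 + 76.734*λ + 51.6456 = 0.
Factor: (λ + 1.8)(λ + 3.6)(λ^2 + 5.2*λ + 7.97) = 0.
Roots: -1.8, -2.6 + 1.1j, -2.6 - 1.1j, -3.6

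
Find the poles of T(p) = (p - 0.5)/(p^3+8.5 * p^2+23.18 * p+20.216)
Set denominator = 0: p^3 + 8.5*p^2 + 23.18*p + 20.216 = (p + 2.8)(p + 3.8)(p + 1.9) = 0 → Poles: -1.9, -2.8, -3.8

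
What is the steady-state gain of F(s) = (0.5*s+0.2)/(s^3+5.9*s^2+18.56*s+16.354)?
DC gain = F(0) = num(0)/den(0) = 0.2/16.354 = 0.01223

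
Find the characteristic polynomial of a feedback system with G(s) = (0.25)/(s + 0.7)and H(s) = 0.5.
Characteristic poly = G_den * H_den + G_num * H_num = (s + 0.7) + (0.125) = s + 0.825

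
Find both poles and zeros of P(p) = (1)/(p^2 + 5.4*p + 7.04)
Set denominator = 0: p^2 + 5.4*p + 7.04 = (p + 2.2)(p + 3.2) = 0 → Poles: -2.2, -3.2
Numerator is a nonzero constant (1) → Zeros: none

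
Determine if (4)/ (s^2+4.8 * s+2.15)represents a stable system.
Denominator: s^2 + 4.8*s + 2.15 = (s + 4.3)(s + 0.5). Poles: -0.5, -4.3. All Re(p)<0: Yes (stable)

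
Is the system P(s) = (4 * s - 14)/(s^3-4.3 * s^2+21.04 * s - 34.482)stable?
Denominator: s^3 - 4.3*s^2 + 21.04*s - 34.482 = (s - 2.1)(s^2 - 2.2*s + 16.42). Poles: 1.1 + 3.9j, 1.1 - 3.9j, 2.1. All Re(p)<0: No (unstable)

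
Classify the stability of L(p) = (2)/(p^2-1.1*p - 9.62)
Denominator: p^2 - 1.1*p - 9.62 = (p - 3.7)(p + 2.6). Poles: -2.6, 3.7. Unstable (1 pole(s) in RHP)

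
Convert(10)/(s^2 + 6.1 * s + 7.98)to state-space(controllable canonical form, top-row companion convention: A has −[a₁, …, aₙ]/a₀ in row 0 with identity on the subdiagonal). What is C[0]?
Reachable canonical form: C = numerator coefficients (right-aligned, zero-padded to length n).
num = 10, C = [[0, 10]].
C[0] = 0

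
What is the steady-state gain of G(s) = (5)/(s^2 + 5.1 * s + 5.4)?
DC gain = G(0) = num(0)/den(0) = 5/5.4 = 0.9259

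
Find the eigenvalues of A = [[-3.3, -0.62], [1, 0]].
Eigenvalues solve det(λI - A) = 0.
Characteristic polynomial: λ^2 + 3.3*λ + 0.62 = 0.
Factor: (λ + 3.1)(λ + 0.2) = 0.
Roots: -0.2, -3.1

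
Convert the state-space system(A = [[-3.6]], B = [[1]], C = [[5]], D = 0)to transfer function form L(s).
L(s) = C(sI - A)⁻¹B + D.
Characteristic polynomial det(sI - A) = s + 3.6.
Numerator from C·adj(sI-A)·B + D·det(sI-A) = 5.
L(s) = (5)/(s + 3.6)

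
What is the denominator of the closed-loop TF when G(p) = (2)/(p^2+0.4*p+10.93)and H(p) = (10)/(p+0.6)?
Characteristic poly = G_den * H_den + G_num * H_num = (p^3 + p^2 + 11.17*p + 6.558) + (20) = p^3 + p^2 + 11.17*p + 26.558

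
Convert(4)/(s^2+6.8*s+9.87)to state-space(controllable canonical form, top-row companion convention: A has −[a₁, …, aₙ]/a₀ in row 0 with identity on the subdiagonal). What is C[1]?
Reachable canonical form: C = numerator coefficients (right-aligned, zero-padded to length n).
num = 4, C = [[0, 4]].
C[1] = 4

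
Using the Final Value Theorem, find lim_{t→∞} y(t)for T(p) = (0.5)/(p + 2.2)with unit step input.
FVT: lim_{t→∞} y(t) = lim_{p→0} p*Y(p) where Y(p) = T(p)/p.
= lim_{p→0} T(p) = T(0) = num(0)/den(0) = 0.5/2.2 = 0.2273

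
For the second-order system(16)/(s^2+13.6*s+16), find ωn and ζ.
Standard form: ωn²/(s²+2ζωn·s+ωn²).
const=16=ωn² → ωn=4, s coeff=13.6=2ζωn → ζ=1.7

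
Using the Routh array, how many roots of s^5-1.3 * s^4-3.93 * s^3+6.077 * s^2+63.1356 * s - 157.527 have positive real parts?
Routh array:
s^5: [1, -3.93, 63.1356]; s^4: [-1.3, 6.077, -157.527]; s^3: [0.744615, -58.039]; s^2: [-95.2514, -157.527]; s^1: [-59.2705]; s^0: [-157.527]
First column: [1, -1.3, 0.744615, -95.2514, -59.2705, -157.527]. Sign changes = RHP roots = 3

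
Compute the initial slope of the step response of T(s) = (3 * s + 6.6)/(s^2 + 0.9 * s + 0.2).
IVT: y'(0⁺) = lim_{s→∞} s²·Y(s) = lim_{s→∞} s·T(s).
deg(num) = 1, deg(den) = 2, relative degree = 1, so s·T(s) → (leading num)/(leading den) = 3/1 = 3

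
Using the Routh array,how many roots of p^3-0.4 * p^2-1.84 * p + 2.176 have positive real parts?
Routh array:
p^3: [1, -1.84]; p^2: [-0.4, 2.176]; p^1: [3.6]; p^0: [2.176]
First column: [1, -0.4, 3.6, 2.176]. Sign changes = RHP roots = 2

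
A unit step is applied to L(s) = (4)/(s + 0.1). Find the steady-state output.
FVT: lim_{t→∞} y(t) = lim_{s→0} s*Y(s) where Y(s) = L(s)/s.
= lim_{s→0} L(s) = L(0) = num(0)/den(0) = 4/0.1 = 40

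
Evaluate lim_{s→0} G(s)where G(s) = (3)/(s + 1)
DC gain = G(0) = num(0)/den(0) = 3/1 = 3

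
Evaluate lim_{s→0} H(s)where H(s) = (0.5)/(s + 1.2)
DC gain = H(0) = num(0)/den(0) = 0.5/1.2 = 0.4167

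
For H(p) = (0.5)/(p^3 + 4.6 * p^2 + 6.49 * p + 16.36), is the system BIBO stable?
Denominator: p^3 + 4.6*p^2 + 6.49*p + 16.36 = (p + 4)(p^2 + 0.6*p + 4.09). Poles: -0.3 + 2j, -0.3 - 2j, -4. All Re(p)<0: Yes (stable)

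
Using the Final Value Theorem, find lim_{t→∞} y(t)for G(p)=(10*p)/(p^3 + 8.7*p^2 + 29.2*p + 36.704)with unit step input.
FVT: lim_{t→∞} y(t) = lim_{p→0} p*Y(p) where Y(p) = G(p)/p.
= lim_{p→0} G(p) = G(0) = num(0)/den(0) = 0/36.704 = 0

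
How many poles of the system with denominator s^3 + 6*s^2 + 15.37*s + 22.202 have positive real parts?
s^3 + 6*s^2 + 15.37*s + 22.202 = (s + 3.4)(s^2 + 2.6*s + 6.53). Poles: -1.3 + 2.2j, -1.3 - 2.2j, -3.4. RHP poles (Re>0): 0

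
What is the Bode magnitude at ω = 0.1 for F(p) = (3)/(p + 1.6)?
Substitute p = j*0.1: F(j0.1) = 1.8677 - 0.116732j.
|F(j0.1)| = sqrt(Re² + Im²) = 1.871.
20*log₁₀(1.871) = 5.44 dB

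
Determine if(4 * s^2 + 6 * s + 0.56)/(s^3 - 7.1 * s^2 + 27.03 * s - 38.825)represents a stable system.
Denominator: s^3 - 7.1*s^2 + 27.03*s - 38.825 = (s - 2.5)(s^2 - 4.6*s + 15.53). Poles: 2.3 + 3.2j, 2.3 - 3.2j, 2.5. All Re(p)<0: No (unstable)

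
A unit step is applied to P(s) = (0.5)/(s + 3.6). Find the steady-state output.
FVT: lim_{t→∞} y(t) = lim_{s→0} s*Y(s) where Y(s) = P(s)/s.
= lim_{s→0} P(s) = P(0) = num(0)/den(0) = 0.5/3.6 = 0.1389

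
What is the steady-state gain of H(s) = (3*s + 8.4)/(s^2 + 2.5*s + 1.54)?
DC gain = H(0) = num(0)/den(0) = 8.4/1.54 = 5.455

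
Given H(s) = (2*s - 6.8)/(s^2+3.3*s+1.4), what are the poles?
Set denominator = 0: s^2 + 3.3*s + 1.4 = (s + 2.8)(s + 0.5) = 0 → Poles: -0.5, -2.8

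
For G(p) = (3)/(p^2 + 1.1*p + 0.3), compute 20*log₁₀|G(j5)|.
Substitute p = j*5: G(j5) = -0.11572 - 0.0257676j.
|G(j5)| = sqrt(Re² + Im²) = 0.1186.
20*log₁₀(0.1186) = -18.52 dB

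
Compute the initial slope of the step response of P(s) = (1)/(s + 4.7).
IVT: y'(0⁺) = lim_{s→∞} s²·Y(s) = lim_{s→∞} s·P(s).
deg(num) = 0, deg(den) = 1, relative degree = 1, so s·P(s) → (leading num)/(leading den) = 1/1 = 1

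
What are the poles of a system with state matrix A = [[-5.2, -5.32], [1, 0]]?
Eigenvalues solve det(λI - A) = 0.
Characteristic polynomial: λ^2 + 5.2*λ + 5.32 = 0.
Factor: (λ + 1.4)(λ + 3.8) = 0.
Roots: -1.4, -3.8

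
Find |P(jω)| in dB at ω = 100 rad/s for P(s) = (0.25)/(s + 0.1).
Substitute s = j*100: P(j100) = 2.5e-06 - 0.0025j.
|P(j100)| = sqrt(Re² + Im²) = 0.0025.
20*log₁₀(0.0025) = -52.04 dB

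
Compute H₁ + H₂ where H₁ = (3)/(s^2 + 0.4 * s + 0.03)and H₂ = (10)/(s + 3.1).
Parallel: H = H₁ + H₂ = (n₁·d₂ + n₂·d₁)/(d₁·d₂).
n₁·d₂ = 3*s + 9.3. n₂·d₁ = 10*s^2 + 4*s + 0.3. Sum = 10*s^2 + 7*s + 9.6. d₁·d₂ = s^3 + 3.5*s^2 + 1.27*s + 0.093.
H(s) = (10*s^2 + 7*s + 9.6)/(s^3 + 3.5*s^2 + 1.27*s + 0.093)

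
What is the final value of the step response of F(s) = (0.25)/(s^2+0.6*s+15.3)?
FVT: lim_{t→∞} y(t) = lim_{s→0} s*Y(s) where Y(s) = F(s)/s.
= lim_{s→0} F(s) = F(0) = num(0)/den(0) = 0.25/15.3 = 0.01634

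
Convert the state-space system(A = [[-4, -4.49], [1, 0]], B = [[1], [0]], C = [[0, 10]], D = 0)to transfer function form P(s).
P(s) = C(sI - A)⁻¹B + D.
Characteristic polynomial det(sI - A) = s^2 + 4*s + 4.49.
Numerator from C·adj(sI-A)·B + D·det(sI-A) = 10.
P(s) = (10)/(s^2 + 4*s + 4.49)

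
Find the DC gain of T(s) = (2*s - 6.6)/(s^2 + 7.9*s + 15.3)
DC gain = T(0) = num(0)/den(0) = -6.6/15.3 = -0.4314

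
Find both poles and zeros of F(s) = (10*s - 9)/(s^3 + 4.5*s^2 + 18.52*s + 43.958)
Set denominator = 0: s^3 + 4.5*s^2 + 18.52*s + 43.958 = (s + 3.1)(s^2 + 1.4*s + 14.18) = 0 → Poles: -0.7 + 3.7j, -0.7 - 3.7j, -3.1
Set numerator = 0: 10*s - 9 = 0 → Zeros: 0.9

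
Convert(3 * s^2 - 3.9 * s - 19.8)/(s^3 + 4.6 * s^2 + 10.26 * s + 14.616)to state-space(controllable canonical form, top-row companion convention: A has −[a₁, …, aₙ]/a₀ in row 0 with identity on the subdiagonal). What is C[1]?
Reachable canonical form: C = numerator coefficients (right-aligned, zero-padded to length n).
num = 3*s^2 - 3.9*s - 19.8, C = [[3, -3.9, -19.8]].
C[1] = -3.9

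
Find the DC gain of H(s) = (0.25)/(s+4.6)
DC gain = H(0) = num(0)/den(0) = 0.25/4.6 = 0.05435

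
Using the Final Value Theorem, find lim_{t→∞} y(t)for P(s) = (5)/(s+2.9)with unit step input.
FVT: lim_{t→∞} y(t) = lim_{s→0} s*Y(s) where Y(s) = P(s)/s.
= lim_{s→0} P(s) = P(0) = num(0)/den(0) = 5/2.9 = 1.724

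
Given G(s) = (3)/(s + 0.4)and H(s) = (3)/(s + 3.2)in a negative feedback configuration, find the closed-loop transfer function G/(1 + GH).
Closed-loop T = G/(1+GH).
Numerator: G_num * H_den = 3*s + 9.6.
Denominator: G_den * H_den + G_num * H_num = (s^2 + 3.6*s + 1.28) + (9) = s^2 + 3.6*s + 10.28.
T(s) = (3*s + 9.6)/(s^2 + 3.6*s + 10.28)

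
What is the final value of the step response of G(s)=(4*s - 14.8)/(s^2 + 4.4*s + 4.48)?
FVT: lim_{t→∞} y(t) = lim_{s→0} s*Y(s) where Y(s) = G(s)/s.
= lim_{s→0} G(s) = G(0) = num(0)/den(0) = -14.8/4.48 = -3.304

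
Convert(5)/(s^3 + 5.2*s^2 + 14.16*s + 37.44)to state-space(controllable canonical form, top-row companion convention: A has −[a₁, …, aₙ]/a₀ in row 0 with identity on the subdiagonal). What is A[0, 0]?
Reachable canonical form for den = s^3 + 5.2*s^2 + 14.16*s + 37.44: top row of A = -[a₁,a₂,...,aₙ]/a₀, ones on the subdiagonal, zeros elsewhere.
A = [[-5.2, -14.16, -37.44], [1, 0, 0], [0, 1, 0]].
A[0,0] = -5.2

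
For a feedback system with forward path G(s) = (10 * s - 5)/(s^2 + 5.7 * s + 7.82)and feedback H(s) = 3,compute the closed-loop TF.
Closed-loop T = G/(1+GH).
Numerator: G_num * H_den = 10*s - 5.
Denominator: G_den * H_den + G_num * H_num = (s^2 + 5.7*s + 7.82) + (30*s - 15) = s^2 + 35.7*s - 7.18.
T(s) = (10*s - 5)/(s^2 + 35.7*s - 7.18)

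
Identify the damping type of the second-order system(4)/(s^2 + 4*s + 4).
Standard form: ωn²/(s²+2ζωn·s+ωn²) gives ωn=2, ζ=1.
Critically damped (ζ = 1)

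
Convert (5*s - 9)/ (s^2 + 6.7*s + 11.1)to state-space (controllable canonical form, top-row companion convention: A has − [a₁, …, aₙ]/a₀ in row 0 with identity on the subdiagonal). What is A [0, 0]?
Reachable canonical form for den = s^2 + 6.7*s + 11.1: top row of A = -[a₁,a₂,...,aₙ]/a₀, ones on the subdiagonal, zeros elsewhere.
A = [[-6.7, -11.1], [1, 0]].
A[0,0] = -6.7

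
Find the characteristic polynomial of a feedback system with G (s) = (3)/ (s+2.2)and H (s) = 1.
Characteristic poly = G_den * H_den + G_num * H_num = (s + 2.2) + (3) = s + 5.2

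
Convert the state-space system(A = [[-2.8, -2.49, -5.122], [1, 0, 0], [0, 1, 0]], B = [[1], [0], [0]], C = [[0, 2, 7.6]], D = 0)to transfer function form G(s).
G(s) = C(sI - A)⁻¹B + D.
Characteristic polynomial det(sI - A) = s^3 + 2.8*s^2 + 2.49*s + 5.122.
Numerator from C·adj(sI-A)·B + D·det(sI-A) = 2*s + 7.6.
G(s) = (2*s + 7.6)/(s^3 + 2.8*s^2 + 2.49*s + 5.122)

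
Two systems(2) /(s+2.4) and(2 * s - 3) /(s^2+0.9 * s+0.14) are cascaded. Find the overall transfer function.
Series: H = H₁ · H₂ = (n₁·n₂)/(d₁·d₂).
Num: n₁·n₂ = 4*s - 6. Den: d₁·d₂ = s^3 + 3.3*s^2 + 2.3*s + 0.336.
H(s) = (4*s - 6)/(s^3 + 3.3*s^2 + 2.3*s + 0.336)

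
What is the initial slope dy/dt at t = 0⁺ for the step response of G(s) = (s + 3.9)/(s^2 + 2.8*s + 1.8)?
IVT: y'(0⁺) = lim_{s→∞} s²·Y(s) = lim_{s→∞} s·G(s).
deg(num) = 1, deg(den) = 2, relative degree = 1, so s·G(s) → (leading num)/(leading den) = 1/1 = 1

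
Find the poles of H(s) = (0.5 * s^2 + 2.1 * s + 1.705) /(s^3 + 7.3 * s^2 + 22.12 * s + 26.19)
Set denominator = 0: s^3 + 7.3*s^2 + 22.12*s + 26.19 = (s + 2.7)(s^2 + 4.6*s + 9.7) = 0 → Poles: -2.3 + 2.1j, -2.3 - 2.1j, -2.7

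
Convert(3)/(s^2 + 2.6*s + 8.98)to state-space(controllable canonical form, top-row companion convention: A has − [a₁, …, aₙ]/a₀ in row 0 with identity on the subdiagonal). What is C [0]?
Reachable canonical form: C = numerator coefficients (right-aligned, zero-padded to length n).
num = 3, C = [[0, 3]].
C[0] = 0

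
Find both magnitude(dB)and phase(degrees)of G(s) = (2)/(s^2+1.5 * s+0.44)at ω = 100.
Substitute s = j*100: G(j100) = -0.000199964 - 2.99959e-06j.
|G| = 20*log₁₀(sqrt(Re²+Im²)) = -73.98 dB.
∠G = atan2(Im, Re) = -179.14°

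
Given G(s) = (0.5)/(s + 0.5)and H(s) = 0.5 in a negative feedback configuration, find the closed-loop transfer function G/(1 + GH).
Closed-loop T = G/(1+GH).
Numerator: G_num * H_den = 0.5.
Denominator: G_den * H_den + G_num * H_num = (s + 0.5) + (0.25) = s + 0.75.
T(s) = (0.5)/(s + 0.75)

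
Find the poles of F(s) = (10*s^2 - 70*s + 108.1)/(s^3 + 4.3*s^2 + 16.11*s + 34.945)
Set denominator = 0: s^3 + 4.3*s^2 + 16.11*s + 34.945 = (s + 2.9)(s^2 + 1.4*s + 12.05) = 0 → Poles: -0.7 + 3.4j, -0.7 - 3.4j, -2.9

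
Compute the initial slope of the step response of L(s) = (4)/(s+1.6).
IVT: y'(0⁺) = lim_{s→∞} s²·Y(s) = lim_{s→∞} s·L(s).
deg(num) = 0, deg(den) = 1, relative degree = 1, so s·L(s) → (leading num)/(leading den) = 4/1 = 4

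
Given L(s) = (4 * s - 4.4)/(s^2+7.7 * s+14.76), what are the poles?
Set denominator = 0: s^2 + 7.7*s + 14.76 = (s + 4.1)(s + 3.6) = 0 → Poles: -3.6, -4.1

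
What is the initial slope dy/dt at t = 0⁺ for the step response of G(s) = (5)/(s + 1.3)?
IVT: y'(0⁺) = lim_{s→∞} s²·Y(s) = lim_{s→∞} s·G(s).
deg(num) = 0, deg(den) = 1, relative degree = 1, so s·G(s) → (leading num)/(leading den) = 5/1 = 5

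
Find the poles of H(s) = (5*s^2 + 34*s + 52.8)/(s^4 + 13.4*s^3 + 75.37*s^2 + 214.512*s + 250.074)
Set denominator = 0: s^4 + 13.4*s^3 + 75.37*s^2 + 214.512*s + 250.074 = (s + 4.5)(s + 3.3)(s^2 + 5.6*s + 16.84) = 0 → Poles: -2.8 + 3j, -2.8 - 3j, -3.3, -4.5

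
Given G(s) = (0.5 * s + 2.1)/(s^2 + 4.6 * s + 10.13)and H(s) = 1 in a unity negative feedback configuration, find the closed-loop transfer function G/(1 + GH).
Closed-loop T = G/(1+GH).
Numerator: G_num * H_den = 0.5*s + 2.1.
Denominator: G_den * H_den + G_num * H_num = (s^2 + 4.6*s + 10.13) + (0.5*s + 2.1) = s^2 + 5.1*s + 12.23.
T(s) = (0.5*s + 2.1)/(s^2 + 5.1*s + 12.23)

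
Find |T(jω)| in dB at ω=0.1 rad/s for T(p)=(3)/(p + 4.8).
Substitute p = j*0.1: T(j0.1) = 0.624729 - 0.0130152j.
|T(j0.1)| = sqrt(Re² + Im²) = 0.6249.
20*log₁₀(0.6249) = -4.08 dB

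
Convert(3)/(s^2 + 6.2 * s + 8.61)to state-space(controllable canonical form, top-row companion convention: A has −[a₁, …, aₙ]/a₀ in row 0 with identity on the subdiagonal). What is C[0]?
Reachable canonical form: C = numerator coefficients (right-aligned, zero-padded to length n).
num = 3, C = [[0, 3]].
C[0] = 0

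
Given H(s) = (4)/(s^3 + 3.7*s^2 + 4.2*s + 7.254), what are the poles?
Set denominator = 0: s^3 + 3.7*s^2 + 4.2*s + 7.254 = (s + 3.1)(s^2 + 0.6*s + 2.34) = 0 → Poles: -0.3 + 1.5j, -0.3 - 1.5j, -3.1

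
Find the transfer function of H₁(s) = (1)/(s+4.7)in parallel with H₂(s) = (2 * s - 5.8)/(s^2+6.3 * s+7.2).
Parallel: H = H₁ + H₂ = (n₁·d₂ + n₂·d₁)/(d₁·d₂).
n₁·d₂ = s^2 + 6.3*s + 7.2. n₂·d₁ = 2*s^2 + 3.6*s - 27.26. Sum = 3*s^2 + 9.9*s - 20.06. d₁·d₂ = s^3 + 11*s^2 + 36.81*s + 33.84.
H(s) = (3*s^2 + 9.9*s - 20.06)/(s^3 + 11*s^2 + 36.81*s + 33.84)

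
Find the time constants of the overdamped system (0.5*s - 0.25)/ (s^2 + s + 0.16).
Overdamped: real poles at -0.8, -0.2. τ = -1/pole → τ₁ = 1.25, τ₂ = 5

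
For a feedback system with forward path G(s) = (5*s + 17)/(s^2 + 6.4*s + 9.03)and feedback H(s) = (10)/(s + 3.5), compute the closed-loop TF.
Closed-loop T = G/(1+GH).
Numerator: G_num * H_den = 5*s^2 + 34.5*s + 59.5.
Denominator: G_den * H_den + G_num * H_num = (s^3 + 9.9*s^2 + 31.43*s + 31.605) + (50*s + 170) = s^3 + 9.9*s^2 + 81.43*s + 201.605.
T(s) = (5*s^2 + 34.5*s + 59.5)/(s^3 + 9.9*s^2 + 81.43*s + 201.605)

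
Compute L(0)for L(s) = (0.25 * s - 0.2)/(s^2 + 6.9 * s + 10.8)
DC gain = L(0) = num(0)/den(0) = -0.2/10.8 = -0.01852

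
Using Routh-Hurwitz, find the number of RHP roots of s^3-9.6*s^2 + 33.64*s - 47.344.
Routh array:
s^3: [1, 33.64]; s^2: [-9.6, -47.344]; s^1: [28.7083]; s^0: [-47.344]
First column: [1, -9.6, 28.7083, -47.344]. Sign changes = RHP roots = 3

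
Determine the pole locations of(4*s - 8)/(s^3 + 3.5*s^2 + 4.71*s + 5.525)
Set denominator = 0: s^3 + 3.5*s^2 + 4.71*s + 5.525 = (s + 2.5)(s^2 + s + 2.21) = 0 → Poles: -0.5 + 1.4j, -0.5 - 1.4j, -2.5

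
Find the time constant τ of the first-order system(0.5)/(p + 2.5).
First-order system: τ = -1/pole. Pole = -2.5. τ = -1/(-2.5) = 0.4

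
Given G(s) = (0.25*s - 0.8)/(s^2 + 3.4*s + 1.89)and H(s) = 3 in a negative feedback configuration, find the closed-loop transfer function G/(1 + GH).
Closed-loop T = G/(1+GH).
Numerator: G_num * H_den = 0.25*s - 0.8.
Denominator: G_den * H_den + G_num * H_num = (s^2 + 3.4*s + 1.89) + (0.75*s - 2.4) = s^2 + 4.15*s - 0.51.
T(s) = (0.25*s - 0.8)/(s^2 + 4.15*s - 0.51)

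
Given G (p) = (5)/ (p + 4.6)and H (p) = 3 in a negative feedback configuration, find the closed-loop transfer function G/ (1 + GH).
Closed-loop T = G/(1+GH).
Numerator: G_num * H_den = 5.
Denominator: G_den * H_den + G_num * H_num = (p + 4.6) + (15) = p + 19.6.
T(p) = (5)/(p + 19.6)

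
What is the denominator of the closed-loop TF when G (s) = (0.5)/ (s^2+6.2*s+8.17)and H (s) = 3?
Characteristic poly = G_den * H_den + G_num * H_num = (s^2 + 6.2*s + 8.17) + (1.5) = s^2 + 6.2*s + 9.67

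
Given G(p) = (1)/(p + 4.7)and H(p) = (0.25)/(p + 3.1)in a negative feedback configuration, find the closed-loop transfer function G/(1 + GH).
Closed-loop T = G/(1+GH).
Numerator: G_num * H_den = p + 3.1.
Denominator: G_den * H_den + G_num * H_num = (p^2 + 7.8*p + 14.57) + (0.25) = p^2 + 7.8*p + 14.82.
T(p) = (p + 3.1)/(p^2 + 7.8*p + 14.82)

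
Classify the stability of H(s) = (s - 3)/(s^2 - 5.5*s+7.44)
Denominator: s^2 - 5.5*s + 7.44 = (s - 2.4)(s - 3.1). Poles: 2.4, 3.1. Unstable (2 pole(s) in RHP)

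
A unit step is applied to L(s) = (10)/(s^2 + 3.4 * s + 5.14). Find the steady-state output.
FVT: lim_{t→∞} y(t) = lim_{s→0} s*Y(s) where Y(s) = L(s)/s.
= lim_{s→0} L(s) = L(0) = num(0)/den(0) = 10/5.14 = 1.946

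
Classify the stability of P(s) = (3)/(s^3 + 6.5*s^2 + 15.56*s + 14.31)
Denominator: s^3 + 6.5*s^2 + 15.56*s + 14.31 = (s + 2.7)(s^2 + 3.8*s + 5.3). Poles: -1.9 + 1.3j, -1.9 - 1.3j, -2.7. Stable (all poles in LHP)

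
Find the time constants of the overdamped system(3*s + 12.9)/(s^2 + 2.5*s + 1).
Overdamped: real poles at -2, -0.5. τ = -1/pole → τ₁ = 0.5, τ₂ = 2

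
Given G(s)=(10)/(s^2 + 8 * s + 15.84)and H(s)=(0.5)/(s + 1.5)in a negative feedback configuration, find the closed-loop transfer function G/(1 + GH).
Closed-loop T = G/(1+GH).
Numerator: G_num * H_den = 10*s + 15.
Denominator: G_den * H_den + G_num * H_num = (s^3 + 9.5*s^2 + 27.84*s + 23.76) + (5) = s^3 + 9.5*s^2 + 27.84*s + 28.76.
T(s) = (10*s + 15)/(s^3 + 9.5*s^2 + 27.84*s + 28.76)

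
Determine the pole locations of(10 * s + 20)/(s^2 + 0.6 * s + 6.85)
Set denominator = 0: s^2 + 0.6*s + 6.85 = 0 → Poles: -0.3 + 2.6j, -0.3 - 2.6j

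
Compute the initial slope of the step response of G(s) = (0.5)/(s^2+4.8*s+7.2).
IVT: y'(0⁺) = lim_{s→∞} s²·Y(s) = lim_{s→∞} s·G(s).
deg(num) = 0, deg(den) = 2, relative degree = 2 ≥ 2, so s·G(s) → 0. Initial slope = 0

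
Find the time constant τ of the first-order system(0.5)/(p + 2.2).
First-order system: τ = -1/pole. Pole = -2.2. τ = -1/(-2.2) = 0.4545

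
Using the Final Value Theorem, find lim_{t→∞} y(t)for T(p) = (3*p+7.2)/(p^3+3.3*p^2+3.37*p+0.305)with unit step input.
FVT: lim_{t→∞} y(t) = lim_{p→0} p*Y(p) where Y(p) = T(p)/p.
= lim_{p→0} T(p) = T(0) = num(0)/den(0) = 7.2/0.305 = 23.61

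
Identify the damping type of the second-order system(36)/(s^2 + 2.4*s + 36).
Standard form: ωn²/(s²+2ζωn·s+ωn²) gives ωn=6, ζ=0.2.
Underdamped (ζ = 0.2 < 1)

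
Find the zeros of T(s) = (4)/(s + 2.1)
Numerator is a nonzero constant (4) → Zeros: none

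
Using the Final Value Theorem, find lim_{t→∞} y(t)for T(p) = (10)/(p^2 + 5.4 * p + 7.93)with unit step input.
FVT: lim_{t→∞} y(t) = lim_{p→0} p*Y(p) where Y(p) = T(p)/p.
= lim_{p→0} T(p) = T(0) = num(0)/den(0) = 10/7.93 = 1.261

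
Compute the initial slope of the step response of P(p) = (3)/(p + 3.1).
IVT: y'(0⁺) = lim_{p→∞} p²·Y(p) = lim_{p→∞} p·P(p).
deg(num) = 0, deg(den) = 1, relative degree = 1, so p·P(p) → (leading num)/(leading den) = 3/1 = 3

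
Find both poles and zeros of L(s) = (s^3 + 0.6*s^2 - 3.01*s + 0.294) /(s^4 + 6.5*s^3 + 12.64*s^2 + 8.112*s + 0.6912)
Set denominator = 0: s^4 + 6.5*s^3 + 12.64*s^2 + 8.112*s + 0.6912 = (s + 1.2)(s + 0.1)(s + 1.6)(s + 3.6) = 0 → Poles: -0.1, -1.2, -1.6, -3.6
Set numerator = 0: s^3 + 0.6*s^2 - 3.01*s + 0.294 = (s - 0.1)(s - 1.4)(s + 2.1) = 0 → Zeros: -2.1, 0.1, 1.4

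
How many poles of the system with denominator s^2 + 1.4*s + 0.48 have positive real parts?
s^2 + 1.4*s + 0.48 = (s + 0.6)(s + 0.8). Poles: -0.6, -0.8. RHP poles (Re>0): 0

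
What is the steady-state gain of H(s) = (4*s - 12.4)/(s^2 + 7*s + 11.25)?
DC gain = H(0) = num(0)/den(0) = -12.4/11.25 = -1.102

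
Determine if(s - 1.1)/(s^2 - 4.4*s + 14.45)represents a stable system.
Denominator: s^2 - 4.4*s + 14.45. Poles: 2.2 + 3.1j, 2.2 - 3.1j. All Re(p)<0: No (unstable)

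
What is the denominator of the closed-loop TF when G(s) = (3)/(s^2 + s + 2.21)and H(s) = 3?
Characteristic poly = G_den * H_den + G_num * H_num = (s^2 + s + 2.21) + (9) = s^2 + s + 11.21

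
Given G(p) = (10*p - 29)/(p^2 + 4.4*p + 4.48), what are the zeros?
Set numerator = 0: 10*p - 29 = 0 → Zeros: 2.9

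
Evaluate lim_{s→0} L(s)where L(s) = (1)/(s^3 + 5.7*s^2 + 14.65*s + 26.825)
DC gain = L(0) = num(0)/den(0) = 1/26.825 = 0.03728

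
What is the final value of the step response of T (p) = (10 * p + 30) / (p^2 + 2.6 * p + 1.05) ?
FVT: lim_{t→∞} y(t) = lim_{p→0} p*Y(p) where Y(p) = T(p)/p.
= lim_{p→0} T(p) = T(0) = num(0)/den(0) = 30/1.05 = 28.57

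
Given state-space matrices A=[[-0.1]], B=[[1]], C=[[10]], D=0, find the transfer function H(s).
H(s) = C(sI - A)⁻¹B + D.
Characteristic polynomial det(sI - A) = s + 0.1.
Numerator from C·adj(sI-A)·B + D·det(sI-A) = 10.
H(s) = (10)/(s + 0.1)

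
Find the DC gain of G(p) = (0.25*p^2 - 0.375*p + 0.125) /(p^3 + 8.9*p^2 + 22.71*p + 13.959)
DC gain = G(0) = num(0)/den(0) = 0.125/13.959 = 0.008955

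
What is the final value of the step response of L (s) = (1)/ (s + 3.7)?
FVT: lim_{t→∞} y(t) = lim_{s→0} s*Y(s) where Y(s) = L(s)/s.
= lim_{s→0} L(s) = L(0) = num(0)/den(0) = 1/3.7 = 0.2703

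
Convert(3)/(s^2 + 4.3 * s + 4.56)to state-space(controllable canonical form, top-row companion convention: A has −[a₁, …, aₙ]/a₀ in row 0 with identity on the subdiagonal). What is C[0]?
Reachable canonical form: C = numerator coefficients (right-aligned, zero-padded to length n).
num = 3, C = [[0, 3]].
C[0] = 0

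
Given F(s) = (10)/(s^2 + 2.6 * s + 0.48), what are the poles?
Set denominator = 0: s^2 + 2.6*s + 0.48 = (s + 0.2)(s + 2.4) = 0 → Poles: -0.2, -2.4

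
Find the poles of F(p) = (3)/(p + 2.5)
Set denominator = 0: p + 2.5 = 0 → Poles: -2.5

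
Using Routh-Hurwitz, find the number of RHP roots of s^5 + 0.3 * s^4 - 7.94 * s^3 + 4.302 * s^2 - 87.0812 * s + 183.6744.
Routh array:
s^5: [1, -7.94, -87.0812]; s^4: [0.3, 4.302, 183.6744]; s^3: [-22.28, -699.3292]; s^2: [-5.11446, 183.6744]; s^1: [-1499.47]; s^0: [183.6744]
First column: [1, 0.3, -22.28, -5.11446, -1499.47, 183.6744]. Sign changes = RHP roots = 2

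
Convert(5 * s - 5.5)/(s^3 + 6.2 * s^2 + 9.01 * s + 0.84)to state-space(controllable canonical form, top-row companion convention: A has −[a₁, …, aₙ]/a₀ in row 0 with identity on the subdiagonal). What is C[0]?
Reachable canonical form: C = numerator coefficients (right-aligned, zero-padded to length n).
num = 5*s - 5.5, C = [[0, 5, -5.5]].
C[0] = 0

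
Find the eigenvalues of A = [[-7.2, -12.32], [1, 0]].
Eigenvalues solve det(λI - A) = 0.
Characteristic polynomial: λ^2 + 7.2*λ + 12.32 = 0.
Factor: (λ + 2.8)(λ + 4.4) = 0.
Roots: -2.8, -4.4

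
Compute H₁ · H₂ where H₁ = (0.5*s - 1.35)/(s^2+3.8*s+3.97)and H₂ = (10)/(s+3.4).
Series: H = H₁ · H₂ = (n₁·n₂)/(d₁·d₂).
Num: n₁·n₂ = 5*s - 13.5. Den: d₁·d₂ = s^3 + 7.2*s^2 + 16.89*s + 13.498.
H(s) = (5*s - 13.5)/(s^3 + 7.2*s^2 + 16.89*s + 13.498)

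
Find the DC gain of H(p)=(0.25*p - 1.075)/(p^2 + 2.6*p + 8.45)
DC gain = H(0) = num(0)/den(0) = -1.075/8.45 = -0.1272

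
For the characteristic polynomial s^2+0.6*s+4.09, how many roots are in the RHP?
Poles: -0.3 + 2j, -0.3 - 2j. RHP poles (Re>0): 0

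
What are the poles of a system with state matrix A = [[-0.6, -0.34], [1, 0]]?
Eigenvalues solve det(λI - A) = 0.
Characteristic polynomial: λ^2 + 0.6*λ + 0.34 = 0.
Roots: -0.3 + 0.5j, -0.3 - 0.5j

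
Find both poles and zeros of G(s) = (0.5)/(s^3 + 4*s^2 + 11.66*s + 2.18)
Set denominator = 0: s^3 + 4*s^2 + 11.66*s + 2.18 = (s + 0.2)(s^2 + 3.8*s + 10.9) = 0 → Poles: -0.2, -1.9 + 2.7j, -1.9 - 2.7j
Numerator is a nonzero constant (0.5) → Zeros: none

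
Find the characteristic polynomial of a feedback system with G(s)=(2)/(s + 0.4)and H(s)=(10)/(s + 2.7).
Characteristic poly = G_den * H_den + G_num * H_num = (s^2 + 3.1*s + 1.08) + (20) = s^2 + 3.1*s + 21.08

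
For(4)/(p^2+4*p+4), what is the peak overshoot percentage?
Standard form: ωn²/(p²+2ζωn·p+ωn²) → ωn = 2, ζ = 1.
ζ ≥ 1, so the response is non-oscillatory: peak overshoot = 0%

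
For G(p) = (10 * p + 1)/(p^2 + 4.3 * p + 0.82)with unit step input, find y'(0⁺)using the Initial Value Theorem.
IVT: y'(0⁺) = lim_{p→∞} p²·Y(p) = lim_{p→∞} p·G(p).
deg(num) = 1, deg(den) = 2, relative degree = 1, so p·G(p) → (leading num)/(leading den) = 10/1 = 10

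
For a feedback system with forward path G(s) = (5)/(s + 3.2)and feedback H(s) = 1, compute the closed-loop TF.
Closed-loop T = G/(1+GH).
Numerator: G_num * H_den = 5.
Denominator: G_den * H_den + G_num * H_num = (s + 3.2) + (5) = s + 8.2.
T(s) = (5)/(s + 8.2)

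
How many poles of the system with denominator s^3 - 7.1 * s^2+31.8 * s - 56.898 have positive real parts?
s^3 - 7.1*s^2 + 31.8*s - 56.898 = (s - 2.9)(s^2 - 4.2*s + 19.62). Poles: 2.1 + 3.9j, 2.1 - 3.9j, 2.9. RHP poles (Re>0): 3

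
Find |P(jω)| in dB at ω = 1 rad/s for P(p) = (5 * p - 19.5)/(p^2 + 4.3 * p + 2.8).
Substitute p = j*1: P(j1) = -0.625863 + 4.27289j.
|P(j1)| = sqrt(Re² + Im²) = 4.318.
20*log₁₀(4.318) = 12.71 dB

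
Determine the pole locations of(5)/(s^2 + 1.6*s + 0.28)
Set denominator = 0: s^2 + 1.6*s + 0.28 = (s + 0.2)(s + 1.4) = 0 → Poles: -0.2, -1.4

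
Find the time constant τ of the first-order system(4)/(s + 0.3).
First-order system: τ = -1/pole. Pole = -0.3. τ = -1/(-0.3) = 3.333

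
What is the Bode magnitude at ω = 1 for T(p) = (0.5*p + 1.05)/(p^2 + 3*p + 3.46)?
Substitute p = j*1: T(j1) = 0.271267 - 0.127561j.
|T(j1)| = sqrt(Re² + Im²) = 0.2998.
20*log₁₀(0.2998) = -10.46 dB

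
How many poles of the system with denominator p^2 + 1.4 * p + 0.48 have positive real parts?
p^2 + 1.4*p + 0.48 = (p + 0.8)(p + 0.6). Poles: -0.6, -0.8. RHP poles (Re>0): 0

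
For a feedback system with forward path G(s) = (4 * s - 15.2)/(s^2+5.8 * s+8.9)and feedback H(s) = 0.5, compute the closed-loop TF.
Closed-loop T = G/(1+GH).
Numerator: G_num * H_den = 4*s - 15.2.
Denominator: G_den * H_den + G_num * H_num = (s^2 + 5.8*s + 8.9) + (2*s - 7.6) = s^2 + 7.8*s + 1.3.
T(s) = (4*s - 15.2)/(s^2 + 7.8*s + 1.3)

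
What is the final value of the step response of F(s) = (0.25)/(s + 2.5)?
FVT: lim_{t→∞} y(t) = lim_{s→0} s*Y(s) where Y(s) = F(s)/s.
= lim_{s→0} F(s) = F(0) = num(0)/den(0) = 0.25/2.5 = 0.1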